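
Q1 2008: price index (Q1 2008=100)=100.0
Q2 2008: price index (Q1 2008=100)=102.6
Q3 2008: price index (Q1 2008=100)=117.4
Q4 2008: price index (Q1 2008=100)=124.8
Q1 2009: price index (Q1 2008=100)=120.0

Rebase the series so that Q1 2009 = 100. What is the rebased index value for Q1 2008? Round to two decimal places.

83.33

Rebased(Q1 2008) = 100.0 / 120.0 × 100 = 83.3333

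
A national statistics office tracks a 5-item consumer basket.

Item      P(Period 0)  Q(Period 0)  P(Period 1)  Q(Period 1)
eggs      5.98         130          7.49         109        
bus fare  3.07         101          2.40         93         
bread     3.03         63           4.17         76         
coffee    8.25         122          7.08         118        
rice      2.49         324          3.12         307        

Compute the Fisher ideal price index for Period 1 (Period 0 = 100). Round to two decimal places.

108.44

Laspeyres component (base-period weights):
ΣP(Period 1)Q(Period 0) = 7.49×130 + 2.40×101 + 4.17×63 + 7.08×122 + 3.12×324 = 973.7 + 242.4 + 262.71 + 863.76 + 1010.88 = 3353.45
ΣP(Period 0)Q(Period 0) = 5.98×130 + 3.07×101 + 3.03×63 + 8.25×122 + 2.49×324 = 777.4 + 310.07 + 190.89 + 1006.5 + 806.76 = 3091.62
L = 3353.45 / 3091.62 × 100 = 108.4690
Paasche component (current-period weights):
ΣP(Period 1)Q(Period 1) = 7.49×109 + 2.40×93 + 4.17×76 + 7.08×118 + 3.12×307 = 816.41 + 223.2 + 316.92 + 835.44 + 957.84 = 3149.81
ΣP(Period 0)Q(Period 1) = 5.98×109 + 3.07×93 + 3.03×76 + 8.25×118 + 2.49×307 = 651.82 + 285.51 + 230.28 + 973.5 + 764.43 = 2905.54
P = 3149.81 / 2905.54 × 100 = 108.4070
Fisher = √(L × P) = √(108.4690 × 108.4070) = 108.4380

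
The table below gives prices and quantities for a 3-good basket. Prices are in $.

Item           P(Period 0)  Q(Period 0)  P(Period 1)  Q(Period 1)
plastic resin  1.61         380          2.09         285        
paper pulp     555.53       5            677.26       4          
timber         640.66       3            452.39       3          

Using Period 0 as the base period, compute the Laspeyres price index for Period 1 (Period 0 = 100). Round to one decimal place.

104.3

Laspeyres price index uses base-period quantities as weights.
ΣP(Period 1)·Q(Period 0) = 2.09×380 + 677.26×5 + 452.39×3 = 794.2 + 3386.3 + 1357.17 = 5537.67
ΣP(Period 0)·Q(Period 0) = 1.61×380 + 555.53×5 + 640.66×3 = 611.8 + 2777.65 + 1921.98 = 5311.43
Index = 5537.67 / 5311.43 × 100 = 104.2595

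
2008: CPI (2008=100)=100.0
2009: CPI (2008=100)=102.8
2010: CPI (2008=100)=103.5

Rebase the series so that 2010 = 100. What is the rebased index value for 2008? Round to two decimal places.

96.62

Rebased(2008) = 100.0 / 103.5 × 100 = 96.6184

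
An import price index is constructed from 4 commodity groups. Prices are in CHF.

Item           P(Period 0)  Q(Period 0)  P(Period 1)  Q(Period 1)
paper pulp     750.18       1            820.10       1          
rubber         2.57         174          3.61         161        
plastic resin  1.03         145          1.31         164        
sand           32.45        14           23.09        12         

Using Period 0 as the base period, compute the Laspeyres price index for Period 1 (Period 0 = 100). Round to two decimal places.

108.91

Laspeyres price index uses base-period quantities as weights.
ΣP(Period 1)·Q(Period 0) = 820.10×1 + 3.61×174 + 1.31×145 + 23.09×14 = 820.1 + 628.14 + 189.95 + 323.26 = 1961.45
ΣP(Period 0)·Q(Period 0) = 750.18×1 + 2.57×174 + 1.03×145 + 32.45×14 = 750.18 + 447.18 + 149.35 + 454.3 = 1801.01
Index = 1961.45 / 1801.01 × 100 = 108.9083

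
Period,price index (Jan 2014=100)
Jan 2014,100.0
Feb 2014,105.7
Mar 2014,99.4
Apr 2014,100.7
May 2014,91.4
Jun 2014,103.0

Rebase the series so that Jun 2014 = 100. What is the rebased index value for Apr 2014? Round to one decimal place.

Rebased(Apr 2014) = 100.7 / 103.0 × 100 = 97.7670

97.8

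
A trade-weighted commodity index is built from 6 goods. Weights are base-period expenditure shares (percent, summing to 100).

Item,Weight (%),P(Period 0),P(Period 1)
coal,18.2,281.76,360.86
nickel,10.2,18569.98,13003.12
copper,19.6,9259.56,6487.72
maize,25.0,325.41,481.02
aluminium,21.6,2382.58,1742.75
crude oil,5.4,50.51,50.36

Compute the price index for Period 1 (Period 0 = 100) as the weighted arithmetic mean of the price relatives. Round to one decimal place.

coal: 18.2 × (360.86/281.76) = 18.2 × 1.280735 = 23.3094
nickel: 10.2 × (13003.12/18569.98) = 10.2 × 0.700223 = 7.1423
copper: 19.6 × (6487.72/9259.56) = 19.6 × 0.700651 = 13.7328
maize: 25.0 × (481.02/325.41) = 25.0 × 1.478197 = 36.9549
aluminium: 21.6 × (1742.75/2382.58) = 21.6 × 0.731455 = 15.7994
crude oil: 5.4 × (50.36/50.51) = 5.4 × 0.997030 = 5.3840
Index = Σ wᵢ·(p₁ᵢ/p₀ᵢ) = 23.3094 + 7.1423 + 13.7328 + 36.9549 + 15.7994 + 5.3840 = 102.3227

102.3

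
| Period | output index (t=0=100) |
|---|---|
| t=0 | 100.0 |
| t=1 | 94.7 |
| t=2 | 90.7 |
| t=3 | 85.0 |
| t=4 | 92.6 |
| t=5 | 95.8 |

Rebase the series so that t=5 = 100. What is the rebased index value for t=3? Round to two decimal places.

Rebased(t=3) = 85.0 / 95.8 × 100 = 88.7265

88.73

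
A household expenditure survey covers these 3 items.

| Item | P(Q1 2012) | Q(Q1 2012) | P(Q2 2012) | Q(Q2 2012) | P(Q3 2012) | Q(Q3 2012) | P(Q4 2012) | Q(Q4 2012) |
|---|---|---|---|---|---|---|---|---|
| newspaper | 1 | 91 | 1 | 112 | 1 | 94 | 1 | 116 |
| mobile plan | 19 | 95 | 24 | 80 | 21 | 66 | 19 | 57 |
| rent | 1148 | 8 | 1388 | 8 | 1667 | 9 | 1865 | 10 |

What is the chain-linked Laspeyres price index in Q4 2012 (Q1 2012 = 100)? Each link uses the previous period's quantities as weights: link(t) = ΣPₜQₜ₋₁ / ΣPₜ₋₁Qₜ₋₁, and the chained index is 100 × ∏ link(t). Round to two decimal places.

154.08

Link Q1 2012→Q2 2012:
ΣP(Q2 2012)Q(Q1 2012) = 1×91 + 24×95 + 1388×8 = 91 + 2280 + 11104 = 13475
ΣP(Q1 2012)Q(Q1 2012) = 1×91 + 19×95 + 1148×8 = 91 + 1805 + 9184 = 11080
link = 13475/11080 = 1.216155
Link Q2 2012→Q3 2012:
ΣP(Q3 2012)Q(Q2 2012) = 1×112 + 21×80 + 1667×8 = 112 + 1680 + 13336 = 15128
ΣP(Q2 2012)Q(Q2 2012) = 1×112 + 24×80 + 1388×8 = 112 + 1920 + 11104 = 13136
link = 15128/13136 = 1.151644
Link Q3 2012→Q4 2012:
ΣP(Q4 2012)Q(Q3 2012) = 1×94 + 19×66 + 1865×9 = 94 + 1254 + 16785 = 18133
ΣP(Q3 2012)Q(Q3 2012) = 1×94 + 21×66 + 1667×9 = 94 + 1386 + 15003 = 16483
link = 18133/16483 = 1.100103
Chained index = 100 × 1.216155 × 1.151644 × 1.100103 = 154.0781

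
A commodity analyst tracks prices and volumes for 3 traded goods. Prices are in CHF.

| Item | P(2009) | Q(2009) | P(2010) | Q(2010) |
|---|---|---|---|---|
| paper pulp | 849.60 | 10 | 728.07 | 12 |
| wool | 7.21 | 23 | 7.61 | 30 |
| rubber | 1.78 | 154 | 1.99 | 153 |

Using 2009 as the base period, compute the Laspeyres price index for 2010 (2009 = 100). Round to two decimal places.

Laspeyres price index uses base-period quantities as weights.
ΣP(2010)·Q(2009) = 728.07×10 + 7.61×23 + 1.99×154 = 7280.7 + 175.03 + 306.46 = 7762.19
ΣP(2009)·Q(2009) = 849.60×10 + 7.21×23 + 1.78×154 = 8496 + 165.83 + 274.12 = 8935.95
Index = 7762.19 / 8935.95 × 100 = 86.8647

86.86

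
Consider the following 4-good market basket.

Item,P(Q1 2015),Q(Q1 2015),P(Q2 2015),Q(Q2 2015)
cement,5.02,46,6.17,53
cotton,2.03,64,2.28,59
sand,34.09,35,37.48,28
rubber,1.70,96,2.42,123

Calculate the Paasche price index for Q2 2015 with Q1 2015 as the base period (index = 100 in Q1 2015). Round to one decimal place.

Paasche price index uses current-period quantities as weights.
ΣP(Q2 2015)·Q(Q2 2015) = 6.17×53 + 2.28×59 + 37.48×28 + 2.42×123 = 327.01 + 134.52 + 1049.44 + 297.66 = 1808.63
ΣP(Q1 2015)·Q(Q2 2015) = 5.02×53 + 2.03×59 + 34.09×28 + 1.70×123 = 266.06 + 119.77 + 954.52 + 209.1 = 1549.45
Index = 1808.63 / 1549.45 × 100 = 116.7272

116.7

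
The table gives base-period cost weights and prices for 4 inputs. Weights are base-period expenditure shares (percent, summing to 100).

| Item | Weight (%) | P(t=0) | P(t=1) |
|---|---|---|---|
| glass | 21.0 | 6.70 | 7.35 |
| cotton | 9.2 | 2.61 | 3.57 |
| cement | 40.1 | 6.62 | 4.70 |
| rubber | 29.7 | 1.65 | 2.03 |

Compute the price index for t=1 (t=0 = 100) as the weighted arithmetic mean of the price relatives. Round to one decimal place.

100.6

glass: 21.0 × (7.35/6.70) = 21.0 × 1.097015 = 23.0373
cotton: 9.2 × (3.57/2.61) = 9.2 × 1.367816 = 12.5839
cement: 40.1 × (4.70/6.62) = 40.1 × 0.709970 = 28.4698
rubber: 29.7 × (2.03/1.65) = 29.7 × 1.230303 = 36.5400
Index = Σ wᵢ·(p₁ᵢ/p₀ᵢ) = 23.0373 + 12.5839 + 28.4698 + 36.5400 = 100.6310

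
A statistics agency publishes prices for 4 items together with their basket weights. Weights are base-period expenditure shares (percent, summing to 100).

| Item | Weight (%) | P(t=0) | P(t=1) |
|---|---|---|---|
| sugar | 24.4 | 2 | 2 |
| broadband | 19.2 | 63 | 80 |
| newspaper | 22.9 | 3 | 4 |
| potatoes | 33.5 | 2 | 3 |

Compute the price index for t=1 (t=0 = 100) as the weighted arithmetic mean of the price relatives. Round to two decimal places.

sugar: 24.4 × (2/2) = 24.4 × 1.000000 = 24.4000
broadband: 19.2 × (80/63) = 19.2 × 1.269841 = 24.3810
newspaper: 22.9 × (4/3) = 22.9 × 1.333333 = 30.5333
potatoes: 33.5 × (3/2) = 33.5 × 1.500000 = 50.2500
Index = Σ wᵢ·(p₁ᵢ/p₀ᵢ) = 24.4000 + 24.3810 + 30.5333 + 50.2500 = 129.5643

129.56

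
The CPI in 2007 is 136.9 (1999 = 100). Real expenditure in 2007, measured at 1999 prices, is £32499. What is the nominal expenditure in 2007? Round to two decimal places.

44491.13

Nominal = Real × (Index/100) = 32499 × (136.9/100)
        = 32499 × 1.369 = 44491.1310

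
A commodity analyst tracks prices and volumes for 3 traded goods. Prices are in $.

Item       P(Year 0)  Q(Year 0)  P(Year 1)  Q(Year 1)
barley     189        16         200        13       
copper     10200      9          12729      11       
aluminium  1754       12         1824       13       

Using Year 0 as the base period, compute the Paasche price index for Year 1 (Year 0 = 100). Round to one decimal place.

121.0

Paasche price index uses current-period quantities as weights.
ΣP(Year 1)·Q(Year 1) = 200×13 + 12729×11 + 1824×13 = 2600 + 140019 + 23712 = 166331
ΣP(Year 0)·Q(Year 1) = 189×13 + 10200×11 + 1754×13 = 2457 + 112200 + 22802 = 137459
Index = 166331 / 137459 × 100 = 121.0041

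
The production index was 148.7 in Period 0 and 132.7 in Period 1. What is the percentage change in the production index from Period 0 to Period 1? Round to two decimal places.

Change = (132.7 − 148.7) / 148.7 × 100
       = -16.0 / 148.7 × 100 = -10.7599%

-10.76%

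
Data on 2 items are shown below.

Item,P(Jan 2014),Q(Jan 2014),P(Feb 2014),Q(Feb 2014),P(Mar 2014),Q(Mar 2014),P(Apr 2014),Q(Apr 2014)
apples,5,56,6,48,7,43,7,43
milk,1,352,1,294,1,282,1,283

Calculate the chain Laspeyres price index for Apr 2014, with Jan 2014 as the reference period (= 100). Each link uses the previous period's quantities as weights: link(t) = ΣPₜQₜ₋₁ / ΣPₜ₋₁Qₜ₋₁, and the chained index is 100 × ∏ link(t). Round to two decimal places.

Link Jan 2014→Feb 2014:
ΣP(Feb 2014)Q(Jan 2014) = 6×56 + 1×352 = 336 + 352 = 688
ΣP(Jan 2014)Q(Jan 2014) = 5×56 + 1×352 = 280 + 352 = 632
link = 688/632 = 1.088608
Link Feb 2014→Mar 2014:
ΣP(Mar 2014)Q(Feb 2014) = 7×48 + 1×294 = 336 + 294 = 630
ΣP(Feb 2014)Q(Feb 2014) = 6×48 + 1×294 = 288 + 294 = 582
link = 630/582 = 1.082474
Link Mar 2014→Apr 2014:
ΣP(Apr 2014)Q(Mar 2014) = 7×43 + 1×282 = 301 + 282 = 583
ΣP(Mar 2014)Q(Mar 2014) = 7×43 + 1×282 = 301 + 282 = 583
link = 583/583 = 1.000000
Chained index = 100 × 1.088608 × 1.082474 × 1.000000 = 117.8390

117.84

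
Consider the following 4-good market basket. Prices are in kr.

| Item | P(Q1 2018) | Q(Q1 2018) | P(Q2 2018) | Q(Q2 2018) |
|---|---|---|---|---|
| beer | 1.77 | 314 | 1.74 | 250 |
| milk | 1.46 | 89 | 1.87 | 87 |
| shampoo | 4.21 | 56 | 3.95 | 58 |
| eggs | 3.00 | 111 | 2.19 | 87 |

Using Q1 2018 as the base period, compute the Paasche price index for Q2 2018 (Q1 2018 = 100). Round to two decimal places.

Paasche price index uses current-period quantities as weights.
ΣP(Q2 2018)·Q(Q2 2018) = 1.74×250 + 1.87×87 + 3.95×58 + 2.19×87 = 435 + 162.69 + 229.1 + 190.53 = 1017.32
ΣP(Q1 2018)·Q(Q2 2018) = 1.77×250 + 1.46×87 + 4.21×58 + 3.00×87 = 442.5 + 127.02 + 244.18 + 261 = 1074.7
Index = 1017.32 / 1074.7 × 100 = 94.6608

94.66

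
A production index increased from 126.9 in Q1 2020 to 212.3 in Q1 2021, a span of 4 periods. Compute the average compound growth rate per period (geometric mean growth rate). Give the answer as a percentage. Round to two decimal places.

Growth factor = (212.3/126.9)^(1/4) = (1.672971)^(1/4) = 1.137292
Growth rate = 1.137292 − 1 = 0.137292 = 13.7292%

13.73%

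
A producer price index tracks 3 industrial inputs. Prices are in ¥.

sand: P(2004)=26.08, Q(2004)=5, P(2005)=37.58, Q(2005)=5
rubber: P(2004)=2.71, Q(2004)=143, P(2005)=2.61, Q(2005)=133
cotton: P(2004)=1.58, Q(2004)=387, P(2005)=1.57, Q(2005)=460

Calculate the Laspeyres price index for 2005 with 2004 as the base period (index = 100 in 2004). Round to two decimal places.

103.48

Laspeyres price index uses base-period quantities as weights.
ΣP(2005)·Q(2004) = 37.58×5 + 2.61×143 + 1.57×387 = 187.9 + 373.23 + 607.59 = 1168.72
ΣP(2004)·Q(2004) = 26.08×5 + 2.71×143 + 1.58×387 = 130.4 + 387.53 + 611.46 = 1129.39
Index = 1168.72 / 1129.39 × 100 = 103.4824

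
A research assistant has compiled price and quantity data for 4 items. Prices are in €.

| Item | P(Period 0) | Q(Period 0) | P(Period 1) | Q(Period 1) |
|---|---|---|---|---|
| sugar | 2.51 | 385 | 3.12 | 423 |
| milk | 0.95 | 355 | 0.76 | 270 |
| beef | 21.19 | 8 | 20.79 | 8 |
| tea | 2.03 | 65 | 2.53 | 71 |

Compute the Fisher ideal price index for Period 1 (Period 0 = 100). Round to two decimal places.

Laspeyres component (base-period weights):
ΣP(Period 1)Q(Period 0) = 3.12×385 + 0.76×355 + 20.79×8 + 2.53×65 = 1201.2 + 269.8 + 166.32 + 164.45 = 1801.77
ΣP(Period 0)Q(Period 0) = 2.51×385 + 0.95×355 + 21.19×8 + 2.03×65 = 966.35 + 337.25 + 169.52 + 131.95 = 1605.07
L = 1801.77 / 1605.07 × 100 = 112.2549
Paasche component (current-period weights):
ΣP(Period 1)Q(Period 1) = 3.12×423 + 0.76×270 + 20.79×8 + 2.53×71 = 1319.76 + 205.2 + 166.32 + 179.63 = 1870.91
ΣP(Period 0)Q(Period 1) = 2.51×423 + 0.95×270 + 21.19×8 + 2.03×71 = 1061.73 + 256.5 + 169.52 + 144.13 = 1631.88
P = 1870.91 / 1631.88 × 100 = 114.6475
Fisher = √(L × P) = √(112.2549 × 114.6475) = 113.4449

113.44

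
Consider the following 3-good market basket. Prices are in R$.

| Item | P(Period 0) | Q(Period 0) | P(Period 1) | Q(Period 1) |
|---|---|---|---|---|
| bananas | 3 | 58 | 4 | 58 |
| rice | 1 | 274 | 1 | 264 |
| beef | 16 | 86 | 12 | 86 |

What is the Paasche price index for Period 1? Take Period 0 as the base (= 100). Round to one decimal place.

84.2

Paasche price index uses current-period quantities as weights.
ΣP(Period 1)·Q(Period 1) = 4×58 + 1×264 + 12×86 = 232 + 264 + 1032 = 1528
ΣP(Period 0)·Q(Period 1) = 3×58 + 1×264 + 16×86 = 174 + 264 + 1376 = 1814
Index = 1528 / 1814 × 100 = 84.2337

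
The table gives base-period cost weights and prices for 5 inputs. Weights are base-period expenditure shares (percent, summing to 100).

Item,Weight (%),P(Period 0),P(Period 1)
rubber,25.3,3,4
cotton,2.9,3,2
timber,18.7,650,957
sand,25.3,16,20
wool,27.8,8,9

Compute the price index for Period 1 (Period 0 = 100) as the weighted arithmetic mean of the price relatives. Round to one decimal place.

126.1

rubber: 25.3 × (4/3) = 25.3 × 1.333333 = 33.7333
cotton: 2.9 × (2/3) = 2.9 × 0.666667 = 1.9333
timber: 18.7 × (957/650) = 18.7 × 1.472308 = 27.5322
sand: 25.3 × (20/16) = 25.3 × 1.250000 = 31.6250
wool: 27.8 × (9/8) = 27.8 × 1.125000 = 31.2750
Index = Σ wᵢ·(p₁ᵢ/p₀ᵢ) = 33.7333 + 1.9333 + 27.5322 + 31.6250 + 31.2750 = 126.0988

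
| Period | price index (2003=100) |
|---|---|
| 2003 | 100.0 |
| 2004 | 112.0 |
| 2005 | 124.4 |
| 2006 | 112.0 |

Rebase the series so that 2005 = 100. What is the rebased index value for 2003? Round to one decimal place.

Rebased(2003) = 100.0 / 124.4 × 100 = 80.3859

80.4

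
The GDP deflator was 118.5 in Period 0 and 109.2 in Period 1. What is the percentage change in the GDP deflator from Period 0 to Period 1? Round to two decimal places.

-7.85%

Change = (109.2 − 118.5) / 118.5 × 100
       = -9.3 / 118.5 × 100 = -7.8481%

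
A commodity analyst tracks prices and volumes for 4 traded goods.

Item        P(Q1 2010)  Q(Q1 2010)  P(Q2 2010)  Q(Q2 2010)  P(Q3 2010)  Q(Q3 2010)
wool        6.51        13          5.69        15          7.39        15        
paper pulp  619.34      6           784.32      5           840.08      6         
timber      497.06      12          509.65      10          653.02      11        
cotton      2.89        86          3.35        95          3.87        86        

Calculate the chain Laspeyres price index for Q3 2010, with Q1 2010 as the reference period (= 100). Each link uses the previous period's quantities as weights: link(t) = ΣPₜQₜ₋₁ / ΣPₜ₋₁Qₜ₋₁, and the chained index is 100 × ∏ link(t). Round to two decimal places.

Link Q1 2010→Q2 2010:
ΣP(Q2 2010)Q(Q1 2010) = 5.69×13 + 784.32×6 + 509.65×12 + 3.35×86 = 73.97 + 4705.92 + 6115.8 + 288.1 = 11183.79
ΣP(Q1 2010)Q(Q1 2010) = 6.51×13 + 619.34×6 + 497.06×12 + 2.89×86 = 84.63 + 3716.04 + 5964.72 + 248.54 = 10013.93
link = 11183.79/10013.93 = 1.116823
Link Q2 2010→Q3 2010:
ΣP(Q3 2010)Q(Q2 2010) = 7.39×15 + 840.08×5 + 653.02×10 + 3.87×95 = 110.85 + 4200.4 + 6530.2 + 367.65 = 11209.1
ΣP(Q2 2010)Q(Q2 2010) = 5.69×15 + 784.32×5 + 509.65×10 + 3.35×95 = 85.35 + 3921.6 + 5096.5 + 318.25 = 9421.7
link = 11209.1/9421.7 = 1.189711
Chained index = 100 × 1.116823 × 1.189711 = 132.8697

132.87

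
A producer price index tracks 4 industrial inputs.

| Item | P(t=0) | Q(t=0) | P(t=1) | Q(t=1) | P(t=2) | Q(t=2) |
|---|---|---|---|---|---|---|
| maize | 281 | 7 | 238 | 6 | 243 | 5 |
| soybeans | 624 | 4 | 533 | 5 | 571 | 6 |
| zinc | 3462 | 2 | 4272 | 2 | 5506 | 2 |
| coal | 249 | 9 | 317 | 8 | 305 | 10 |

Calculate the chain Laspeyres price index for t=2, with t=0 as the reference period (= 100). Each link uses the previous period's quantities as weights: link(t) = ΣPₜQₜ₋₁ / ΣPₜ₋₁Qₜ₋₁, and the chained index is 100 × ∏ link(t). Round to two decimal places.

130.55

Link t=0→t=1:
ΣP(t=1)Q(t=0) = 238×7 + 533×4 + 4272×2 + 317×9 = 1666 + 2132 + 8544 + 2853 = 15195
ΣP(t=0)Q(t=0) = 281×7 + 624×4 + 3462×2 + 249×9 = 1967 + 2496 + 6924 + 2241 = 13628
link = 15195/13628 = 1.114984
Link t=1→t=2:
ΣP(t=2)Q(t=1) = 243×6 + 571×5 + 5506×2 + 305×8 = 1458 + 2855 + 11012 + 2440 = 17765
ΣP(t=1)Q(t=1) = 238×6 + 533×5 + 4272×2 + 317×8 = 1428 + 2665 + 8544 + 2536 = 15173
link = 17765/15173 = 1.170830
Chained index = 100 × 1.114984 × 1.170830 = 130.5456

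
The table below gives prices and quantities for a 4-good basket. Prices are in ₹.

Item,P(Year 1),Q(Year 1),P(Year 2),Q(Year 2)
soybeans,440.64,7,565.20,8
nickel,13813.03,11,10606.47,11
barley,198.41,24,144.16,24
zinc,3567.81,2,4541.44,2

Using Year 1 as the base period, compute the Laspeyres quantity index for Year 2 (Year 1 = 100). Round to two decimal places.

100.26

Laspeyres quantity index uses base-period prices as weights.
ΣP(Year 1)·Q(Year 2) = 440.64×8 + 13813.03×11 + 198.41×24 + 3567.81×2 = 3525.12 + 151943.33 + 4761.84 + 7135.62 = 167365.91
ΣP(Year 1)·Q(Year 1) = 440.64×7 + 13813.03×11 + 198.41×24 + 3567.81×2 = 3084.48 + 151943.33 + 4761.84 + 7135.62 = 166925.27
Index = 167365.91 / 166925.27 × 100 = 100.2640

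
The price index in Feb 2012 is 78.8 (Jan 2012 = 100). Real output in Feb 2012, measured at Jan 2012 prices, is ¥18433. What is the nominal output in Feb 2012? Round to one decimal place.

Nominal = Real × (Index/100) = 18433 × (78.8/100)
        = 18433 × 0.788 = 14525.2040

14525.2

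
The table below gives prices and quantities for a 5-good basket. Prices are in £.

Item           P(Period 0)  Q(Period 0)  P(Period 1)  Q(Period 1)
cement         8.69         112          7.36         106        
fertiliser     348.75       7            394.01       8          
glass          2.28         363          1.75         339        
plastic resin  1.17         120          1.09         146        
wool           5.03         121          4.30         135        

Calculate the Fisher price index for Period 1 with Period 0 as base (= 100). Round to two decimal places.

Laspeyres component (base-period weights):
ΣP(Period 1)Q(Period 0) = 7.36×112 + 394.01×7 + 1.75×363 + 1.09×120 + 4.30×121 = 824.32 + 2758.07 + 635.25 + 130.8 + 520.3 = 4868.74
ΣP(Period 0)Q(Period 0) = 8.69×112 + 348.75×7 + 2.28×363 + 1.17×120 + 5.03×121 = 973.28 + 2441.25 + 827.64 + 140.4 + 608.63 = 4991.2
L = 4868.74 / 4991.2 × 100 = 97.5465
Paasche component (current-period weights):
ΣP(Period 1)Q(Period 1) = 7.36×106 + 394.01×8 + 1.75×339 + 1.09×146 + 4.30×135 = 780.16 + 3152.08 + 593.25 + 159.14 + 580.5 = 5265.13
ΣP(Period 0)Q(Period 1) = 8.69×106 + 348.75×8 + 2.28×339 + 1.17×146 + 5.03×135 = 921.14 + 2790 + 772.92 + 170.82 + 679.05 = 5333.93
P = 5265.13 / 5333.93 × 100 = 98.7101
Fisher = √(L × P) = √(97.5465 × 98.7101) = 98.1266

98.13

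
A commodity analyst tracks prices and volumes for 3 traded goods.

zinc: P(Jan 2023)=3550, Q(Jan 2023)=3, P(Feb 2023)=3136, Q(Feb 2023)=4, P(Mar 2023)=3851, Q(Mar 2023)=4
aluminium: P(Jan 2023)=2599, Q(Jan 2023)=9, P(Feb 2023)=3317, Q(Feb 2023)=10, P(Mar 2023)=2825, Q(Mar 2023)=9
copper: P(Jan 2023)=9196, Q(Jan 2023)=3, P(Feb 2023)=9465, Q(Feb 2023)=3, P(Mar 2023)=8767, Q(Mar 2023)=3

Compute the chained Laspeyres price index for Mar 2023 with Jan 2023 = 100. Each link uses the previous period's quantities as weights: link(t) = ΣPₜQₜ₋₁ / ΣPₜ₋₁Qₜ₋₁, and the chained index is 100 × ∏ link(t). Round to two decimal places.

Link Jan 2023→Feb 2023:
ΣP(Feb 2023)Q(Jan 2023) = 3136×3 + 3317×9 + 9465×3 = 9408 + 29853 + 28395 = 67656
ΣP(Jan 2023)Q(Jan 2023) = 3550×3 + 2599×9 + 9196×3 = 10650 + 23391 + 27588 = 61629
link = 67656/61629 = 1.097795
Link Feb 2023→Mar 2023:
ΣP(Mar 2023)Q(Feb 2023) = 3851×4 + 2825×10 + 8767×3 = 15404 + 28250 + 26301 = 69955
ΣP(Feb 2023)Q(Feb 2023) = 3136×4 + 3317×10 + 9465×3 = 12544 + 33170 + 28395 = 74109
link = 69955/74109 = 0.943947
Chained index = 100 × 1.097795 × 0.943947 = 103.6261

103.63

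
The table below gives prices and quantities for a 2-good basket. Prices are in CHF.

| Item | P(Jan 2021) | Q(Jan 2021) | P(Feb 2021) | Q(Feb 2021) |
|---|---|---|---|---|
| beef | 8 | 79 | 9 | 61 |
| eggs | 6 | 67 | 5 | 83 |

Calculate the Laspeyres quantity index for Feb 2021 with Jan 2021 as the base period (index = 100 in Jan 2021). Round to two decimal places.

95.36

Laspeyres quantity index uses base-period prices as weights.
ΣP(Jan 2021)·Q(Feb 2021) = 8×61 + 6×83 = 488 + 498 = 986
ΣP(Jan 2021)·Q(Jan 2021) = 8×79 + 6×67 = 632 + 402 = 1034
Index = 986 / 1034 × 100 = 95.3578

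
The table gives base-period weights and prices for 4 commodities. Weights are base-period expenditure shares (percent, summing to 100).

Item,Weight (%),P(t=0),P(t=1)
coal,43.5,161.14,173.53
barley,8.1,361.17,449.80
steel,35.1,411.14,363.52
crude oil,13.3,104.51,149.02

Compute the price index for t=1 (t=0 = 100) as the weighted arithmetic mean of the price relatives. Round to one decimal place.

coal: 43.5 × (173.53/161.14) = 43.5 × 1.076890 = 46.8447
barley: 8.1 × (449.80/361.17) = 8.1 × 1.245397 = 10.0877
steel: 35.1 × (363.52/411.14) = 35.1 × 0.884176 = 31.0346
crude oil: 13.3 × (149.02/104.51) = 13.3 × 1.425892 = 18.9644
Index = Σ wᵢ·(p₁ᵢ/p₀ᵢ) = 46.8447 + 10.0877 + 31.0346 + 18.9644 = 106.9313

106.9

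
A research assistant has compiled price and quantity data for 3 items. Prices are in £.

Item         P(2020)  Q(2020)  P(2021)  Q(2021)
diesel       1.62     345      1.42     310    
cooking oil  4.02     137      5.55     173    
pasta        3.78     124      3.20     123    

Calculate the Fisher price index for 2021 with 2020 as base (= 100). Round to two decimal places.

106.11

Laspeyres component (base-period weights):
ΣP(2021)Q(2020) = 1.42×345 + 5.55×137 + 3.20×124 = 489.9 + 760.35 + 396.8 = 1647.05
ΣP(2020)Q(2020) = 1.62×345 + 4.02×137 + 3.78×124 = 558.9 + 550.74 + 468.72 = 1578.36
L = 1647.05 / 1578.36 × 100 = 104.3520
Paasche component (current-period weights):
ΣP(2021)Q(2021) = 1.42×310 + 5.55×173 + 3.20×123 = 440.2 + 960.15 + 393.6 = 1793.95
ΣP(2020)Q(2021) = 1.62×310 + 4.02×173 + 3.78×123 = 502.2 + 695.46 + 464.94 = 1662.6
P = 1793.95 / 1662.6 × 100 = 107.9003
Fisher = √(L × P) = √(104.3520 × 107.9003) = 106.1113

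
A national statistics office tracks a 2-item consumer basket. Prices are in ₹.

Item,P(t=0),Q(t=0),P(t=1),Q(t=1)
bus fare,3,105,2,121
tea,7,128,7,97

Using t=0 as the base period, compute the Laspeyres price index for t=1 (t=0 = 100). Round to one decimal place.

Laspeyres price index uses base-period quantities as weights.
ΣP(t=1)·Q(t=0) = 2×105 + 7×128 = 210 + 896 = 1106
ΣP(t=0)·Q(t=0) = 3×105 + 7×128 = 315 + 896 = 1211
Index = 1106 / 1211 × 100 = 91.3295

91.3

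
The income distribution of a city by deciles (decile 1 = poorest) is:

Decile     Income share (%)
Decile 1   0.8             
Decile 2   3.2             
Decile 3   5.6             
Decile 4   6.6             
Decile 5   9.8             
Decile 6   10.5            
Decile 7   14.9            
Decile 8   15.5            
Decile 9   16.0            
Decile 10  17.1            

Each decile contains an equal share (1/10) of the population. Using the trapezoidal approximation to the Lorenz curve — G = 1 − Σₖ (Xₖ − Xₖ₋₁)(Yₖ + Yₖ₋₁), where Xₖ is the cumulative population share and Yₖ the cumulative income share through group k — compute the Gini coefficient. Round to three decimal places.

0.311

Cumulative income shares Yₖ: 0.0080, 0.0400, 0.0960, 0.1620, 0.2600, 0.3650, 0.5140, 0.6690, 0.8290, 1.0000
Σ (Xₖ−Xₖ₋₁)(Yₖ+Yₖ₋₁) = (1/10)(0.0080+0.0000) + (1/10)(0.0400+0.0080) + (1/10)(0.0960+0.0400) + (1/10)(0.1620+0.0960) + (1/10)(0.2600+0.1620) + (1/10)(0.3650+0.2600) + (1/10)(0.5140+0.3650) + (1/10)(0.6690+0.5140) + (1/10)(0.8290+0.6690) + (1/10)(1.0000+0.8290)
  = 0.0008 + 0.0048 + 0.0136 + 0.0258 + 0.0422 + 0.0625 + 0.0879 + 0.1183 + 0.1498 + 0.1829 = 0.6886
G = 1 − 0.6886 = 0.3114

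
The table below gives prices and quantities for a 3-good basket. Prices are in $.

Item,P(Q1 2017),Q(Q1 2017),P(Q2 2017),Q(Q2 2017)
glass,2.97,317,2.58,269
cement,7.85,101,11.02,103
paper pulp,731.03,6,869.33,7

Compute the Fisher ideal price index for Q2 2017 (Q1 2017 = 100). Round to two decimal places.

Laspeyres component (base-period weights):
ΣP(Q2 2017)Q(Q1 2017) = 2.58×317 + 11.02×101 + 869.33×6 = 817.86 + 1113.02 + 5215.98 = 7146.86
ΣP(Q1 2017)Q(Q1 2017) = 2.97×317 + 7.85×101 + 731.03×6 = 941.49 + 792.85 + 4386.18 = 6120.52
L = 7146.86 / 6120.52 × 100 = 116.7688
Paasche component (current-period weights):
ΣP(Q2 2017)Q(Q2 2017) = 2.58×269 + 11.02×103 + 869.33×7 = 694.02 + 1135.06 + 6085.31 = 7914.39
ΣP(Q1 2017)Q(Q2 2017) = 2.97×269 + 7.85×103 + 731.03×7 = 798.93 + 808.55 + 5117.21 = 6724.69
P = 7914.39 / 6724.69 × 100 = 117.6915
Fisher = √(L × P) = √(116.7688 × 117.6915) = 117.2293

117.23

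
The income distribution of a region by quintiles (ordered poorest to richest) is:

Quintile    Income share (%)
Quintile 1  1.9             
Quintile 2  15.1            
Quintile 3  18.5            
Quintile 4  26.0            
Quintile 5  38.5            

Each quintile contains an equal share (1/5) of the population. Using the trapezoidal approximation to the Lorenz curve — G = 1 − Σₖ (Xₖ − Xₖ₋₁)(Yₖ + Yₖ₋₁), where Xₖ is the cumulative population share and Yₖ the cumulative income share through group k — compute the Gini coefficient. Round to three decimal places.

Cumulative income shares Yₖ: 0.0190, 0.1700, 0.3550, 0.6150, 1.0000
Σ (Xₖ−Xₖ₋₁)(Yₖ+Yₖ₋₁) = (1/5)(0.0190+0.0000) + (1/5)(0.1700+0.0190) + (1/5)(0.3550+0.1700) + (1/5)(0.6150+0.3550) + (1/5)(1.0000+0.6150)
  = 0.0038 + 0.0378 + 0.1050 + 0.1940 + 0.3230 = 0.6636
G = 1 − 0.6636 = 0.3364

0.336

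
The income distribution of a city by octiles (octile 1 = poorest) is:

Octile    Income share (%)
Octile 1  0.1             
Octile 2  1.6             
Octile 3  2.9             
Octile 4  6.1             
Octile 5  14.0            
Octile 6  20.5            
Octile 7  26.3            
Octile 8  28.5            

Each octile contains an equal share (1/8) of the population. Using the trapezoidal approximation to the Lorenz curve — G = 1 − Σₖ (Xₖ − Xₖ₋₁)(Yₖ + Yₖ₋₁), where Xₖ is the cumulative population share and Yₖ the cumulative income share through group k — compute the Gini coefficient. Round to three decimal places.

Cumulative income shares Yₖ: 0.0010, 0.0170, 0.0460, 0.1070, 0.2470, 0.4520, 0.7150, 1.0000
Σ (Xₖ−Xₖ₋₁)(Yₖ+Yₖ₋₁) = (1/8)(0.0010+0.0000) + (1/8)(0.0170+0.0010) + (1/8)(0.0460+0.0170) + (1/8)(0.1070+0.0460) + (1/8)(0.2470+0.1070) + (1/8)(0.4520+0.2470) + (1/8)(0.7150+0.4520) + (1/8)(1.0000+0.7150)
  = 0.0001 + 0.0023 + 0.0079 + 0.0191 + 0.0442 + 0.0874 + 0.1459 + 0.2144 = 0.5212
G = 1 − 0.5212 = 0.4788

0.479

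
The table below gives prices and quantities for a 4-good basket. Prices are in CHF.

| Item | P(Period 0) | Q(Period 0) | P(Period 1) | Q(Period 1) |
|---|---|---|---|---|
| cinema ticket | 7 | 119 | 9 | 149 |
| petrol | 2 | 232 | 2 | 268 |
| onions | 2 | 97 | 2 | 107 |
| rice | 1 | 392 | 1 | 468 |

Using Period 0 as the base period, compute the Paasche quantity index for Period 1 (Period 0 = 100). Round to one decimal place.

Paasche quantity index uses current-period prices as weights.
ΣP(Period 1)·Q(Period 1) = 9×149 + 2×268 + 2×107 + 1×468 = 1341 + 536 + 214 + 468 = 2559
ΣP(Period 1)·Q(Period 0) = 9×119 + 2×232 + 2×97 + 1×392 = 1071 + 464 + 194 + 392 = 2121
Index = 2559 / 2121 × 100 = 120.6506

120.7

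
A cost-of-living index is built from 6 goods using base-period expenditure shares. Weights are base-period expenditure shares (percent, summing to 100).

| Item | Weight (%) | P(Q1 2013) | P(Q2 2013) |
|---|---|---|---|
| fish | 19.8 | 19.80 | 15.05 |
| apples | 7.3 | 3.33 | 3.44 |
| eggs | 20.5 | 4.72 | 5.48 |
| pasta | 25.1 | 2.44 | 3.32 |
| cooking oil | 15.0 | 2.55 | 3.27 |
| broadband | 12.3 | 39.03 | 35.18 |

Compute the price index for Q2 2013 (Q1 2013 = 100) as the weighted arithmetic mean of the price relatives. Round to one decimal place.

110.9

fish: 19.8 × (15.05/19.80) = 19.8 × 0.760101 = 15.0500
apples: 7.3 × (3.44/3.33) = 7.3 × 1.033033 = 7.5411
eggs: 20.5 × (5.48/4.72) = 20.5 × 1.161017 = 23.8008
pasta: 25.1 × (3.32/2.44) = 25.1 × 1.360656 = 34.1525
cooking oil: 15.0 × (3.27/2.55) = 15.0 × 1.282353 = 19.2353
broadband: 12.3 × (35.18/39.03) = 12.3 × 0.901358 = 11.0867
Index = Σ wᵢ·(p₁ᵢ/p₀ᵢ) = 15.0500 + 7.5411 + 23.8008 + 34.1525 + 19.2353 + 11.0867 = 110.8664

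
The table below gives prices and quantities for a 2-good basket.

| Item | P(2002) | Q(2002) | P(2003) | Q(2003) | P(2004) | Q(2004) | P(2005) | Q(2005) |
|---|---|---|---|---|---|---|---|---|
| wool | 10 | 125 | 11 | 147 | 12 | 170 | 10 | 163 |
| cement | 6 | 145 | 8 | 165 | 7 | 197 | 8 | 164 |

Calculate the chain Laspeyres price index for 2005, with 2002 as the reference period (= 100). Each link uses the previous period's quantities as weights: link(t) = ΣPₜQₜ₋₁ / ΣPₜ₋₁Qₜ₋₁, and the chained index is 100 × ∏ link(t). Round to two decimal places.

113.87

Link 2002→2003:
ΣP(2003)Q(2002) = 11×125 + 8×145 = 1375 + 1160 = 2535
ΣP(2002)Q(2002) = 10×125 + 6×145 = 1250 + 870 = 2120
link = 2535/2120 = 1.195755
Link 2003→2004:
ΣP(2004)Q(2003) = 12×147 + 7×165 = 1764 + 1155 = 2919
ΣP(2003)Q(2003) = 11×147 + 8×165 = 1617 + 1320 = 2937
link = 2919/2937 = 0.993871
Link 2004→2005:
ΣP(2005)Q(2004) = 10×170 + 8×197 = 1700 + 1576 = 3276
ΣP(2004)Q(2004) = 12×170 + 7×197 = 2040 + 1379 = 3419
link = 3276/3419 = 0.958175
Chained index = 100 × 1.195755 × 0.993871 × 0.958175 = 113.8720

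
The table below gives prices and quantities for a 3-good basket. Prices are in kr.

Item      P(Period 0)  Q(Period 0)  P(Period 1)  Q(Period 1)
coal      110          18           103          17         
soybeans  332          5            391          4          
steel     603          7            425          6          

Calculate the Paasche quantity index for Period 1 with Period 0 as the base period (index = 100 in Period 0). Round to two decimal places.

Paasche quantity index uses current-period prices as weights.
ΣP(Period 1)·Q(Period 1) = 103×17 + 391×4 + 425×6 = 1751 + 1564 + 2550 = 5865
ΣP(Period 1)·Q(Period 0) = 103×18 + 391×5 + 425×7 = 1854 + 1955 + 2975 = 6784
Index = 5865 / 6784 × 100 = 86.4534

86.45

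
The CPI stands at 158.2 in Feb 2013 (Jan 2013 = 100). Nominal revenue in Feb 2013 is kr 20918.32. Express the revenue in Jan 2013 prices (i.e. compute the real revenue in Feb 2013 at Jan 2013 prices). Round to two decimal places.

Real = Nominal ÷ (Index/100) = 20918.32 ÷ (158.2/100)
     = 20918.32 ÷ 1.582 = 13222.7054

13222.71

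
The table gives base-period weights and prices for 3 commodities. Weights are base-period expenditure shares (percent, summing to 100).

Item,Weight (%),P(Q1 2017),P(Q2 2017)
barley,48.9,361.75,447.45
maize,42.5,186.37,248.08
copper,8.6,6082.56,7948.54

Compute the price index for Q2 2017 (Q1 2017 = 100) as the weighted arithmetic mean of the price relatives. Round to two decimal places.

128.30

barley: 48.9 × (447.45/361.75) = 48.9 × 1.236904 = 60.4846
maize: 42.5 × (248.08/186.37) = 42.5 × 1.331116 = 56.5724
copper: 8.6 × (7948.54/6082.56) = 8.6 × 1.306775 = 11.2383
Index = Σ wᵢ·(p₁ᵢ/p₀ᵢ) = 60.4846 + 56.5724 + 11.2383 = 128.2953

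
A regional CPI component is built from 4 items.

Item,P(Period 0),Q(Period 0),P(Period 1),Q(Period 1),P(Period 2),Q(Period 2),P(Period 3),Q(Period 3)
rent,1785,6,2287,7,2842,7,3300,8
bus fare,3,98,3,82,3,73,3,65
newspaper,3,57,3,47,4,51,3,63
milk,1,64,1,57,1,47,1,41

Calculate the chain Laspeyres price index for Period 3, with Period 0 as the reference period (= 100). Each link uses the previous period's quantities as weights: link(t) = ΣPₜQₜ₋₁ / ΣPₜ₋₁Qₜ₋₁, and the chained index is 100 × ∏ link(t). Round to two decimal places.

Link Period 0→Period 1:
ΣP(Period 1)Q(Period 0) = 2287×6 + 3×98 + 3×57 + 1×64 = 13722 + 294 + 171 + 64 = 14251
ΣP(Period 0)Q(Period 0) = 1785×6 + 3×98 + 3×57 + 1×64 = 10710 + 294 + 171 + 64 = 11239
link = 14251/11239 = 1.267995
Link Period 1→Period 2:
ΣP(Period 2)Q(Period 1) = 2842×7 + 3×82 + 4×47 + 1×57 = 19894 + 246 + 188 + 57 = 20385
ΣP(Period 1)Q(Period 1) = 2287×7 + 3×82 + 3×47 + 1×57 = 16009 + 246 + 141 + 57 = 16453
link = 20385/16453 = 1.238984
Link Period 2→Period 3:
ΣP(Period 3)Q(Period 2) = 3300×7 + 3×73 + 3×51 + 1×47 = 23100 + 219 + 153 + 47 = 23519
ΣP(Period 2)Q(Period 2) = 2842×7 + 3×73 + 4×51 + 1×47 = 19894 + 219 + 204 + 47 = 20364
link = 23519/20364 = 1.154930
Chained index = 100 × 1.267995 × 1.238984 × 1.154930 = 181.4425

181.44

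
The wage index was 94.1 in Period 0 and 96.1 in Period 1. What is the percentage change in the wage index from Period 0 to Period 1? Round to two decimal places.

2.13%

Change = (96.1 − 94.1) / 94.1 × 100
       = 2.0 / 94.1 × 100 = 2.1254%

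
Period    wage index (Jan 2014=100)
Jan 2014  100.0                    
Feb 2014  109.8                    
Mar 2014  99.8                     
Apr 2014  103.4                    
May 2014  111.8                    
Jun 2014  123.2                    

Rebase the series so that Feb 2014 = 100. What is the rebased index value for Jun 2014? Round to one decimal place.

112.2

Rebased(Jun 2014) = 123.2 / 109.8 × 100 = 112.2040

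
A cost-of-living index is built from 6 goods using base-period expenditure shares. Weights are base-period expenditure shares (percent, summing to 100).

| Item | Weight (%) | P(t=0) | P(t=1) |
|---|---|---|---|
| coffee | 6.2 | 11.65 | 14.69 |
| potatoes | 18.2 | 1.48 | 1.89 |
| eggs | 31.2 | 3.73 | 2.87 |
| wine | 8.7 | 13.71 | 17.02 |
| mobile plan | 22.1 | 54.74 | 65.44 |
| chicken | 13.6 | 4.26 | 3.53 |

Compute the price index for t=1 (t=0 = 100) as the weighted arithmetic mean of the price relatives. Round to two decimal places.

103.56

coffee: 6.2 × (14.69/11.65) = 6.2 × 1.260944 = 7.8179
potatoes: 18.2 × (1.89/1.48) = 18.2 × 1.277027 = 23.2419
eggs: 31.2 × (2.87/3.73) = 31.2 × 0.769437 = 24.0064
wine: 8.7 × (17.02/13.71) = 8.7 × 1.241430 = 10.8004
mobile plan: 22.1 × (65.44/54.74) = 22.1 × 1.195469 = 26.4199
chicken: 13.6 × (3.53/4.26) = 13.6 × 0.828638 = 11.2695
Index = Σ wᵢ·(p₁ᵢ/p₀ᵢ) = 7.8179 + 23.2419 + 24.0064 + 10.8004 + 26.4199 + 11.2695 = 103.5560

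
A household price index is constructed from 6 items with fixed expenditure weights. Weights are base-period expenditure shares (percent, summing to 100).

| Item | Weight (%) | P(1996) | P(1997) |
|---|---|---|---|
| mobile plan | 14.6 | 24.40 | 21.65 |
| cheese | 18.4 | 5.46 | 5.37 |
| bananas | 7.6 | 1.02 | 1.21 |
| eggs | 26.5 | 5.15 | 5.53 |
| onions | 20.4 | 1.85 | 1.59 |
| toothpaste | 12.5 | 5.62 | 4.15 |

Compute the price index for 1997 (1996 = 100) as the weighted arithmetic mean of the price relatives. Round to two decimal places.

95.29

mobile plan: 14.6 × (21.65/24.40) = 14.6 × 0.887295 = 12.9545
cheese: 18.4 × (5.37/5.46) = 18.4 × 0.983516 = 18.0967
bananas: 7.6 × (1.21/1.02) = 7.6 × 1.186275 = 9.0157
eggs: 26.5 × (5.53/5.15) = 26.5 × 1.073786 = 28.4553
onions: 20.4 × (1.59/1.85) = 20.4 × 0.859459 = 17.5330
toothpaste: 12.5 × (4.15/5.62) = 12.5 × 0.738434 = 9.2304
Index = Σ wᵢ·(p₁ᵢ/p₀ᵢ) = 12.9545 + 18.0967 + 9.0157 + 28.4553 + 17.5330 + 9.2304 = 95.2856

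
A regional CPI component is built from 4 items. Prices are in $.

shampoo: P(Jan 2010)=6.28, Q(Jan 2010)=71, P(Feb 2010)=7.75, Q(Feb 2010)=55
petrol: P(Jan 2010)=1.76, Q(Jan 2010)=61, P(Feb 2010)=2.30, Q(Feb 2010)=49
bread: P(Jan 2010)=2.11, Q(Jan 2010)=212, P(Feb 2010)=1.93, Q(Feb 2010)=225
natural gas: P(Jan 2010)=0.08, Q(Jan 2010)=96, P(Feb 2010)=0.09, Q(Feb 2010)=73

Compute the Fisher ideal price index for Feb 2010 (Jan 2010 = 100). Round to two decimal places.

Laspeyres component (base-period weights):
ΣP(Feb 2010)Q(Jan 2010) = 7.75×71 + 2.30×61 + 1.93×212 + 0.09×96 = 550.25 + 140.3 + 409.16 + 8.64 = 1108.35
ΣP(Jan 2010)Q(Jan 2010) = 6.28×71 + 1.76×61 + 2.11×212 + 0.08×96 = 445.88 + 107.36 + 447.32 + 7.68 = 1008.24
L = 1108.35 / 1008.24 × 100 = 109.9292
Paasche component (current-period weights):
ΣP(Feb 2010)Q(Feb 2010) = 7.75×55 + 2.30×49 + 1.93×225 + 0.09×73 = 426.25 + 112.7 + 434.25 + 6.57 = 979.77
ΣP(Jan 2010)Q(Feb 2010) = 6.28×55 + 1.76×49 + 2.11×225 + 0.08×73 = 345.4 + 86.24 + 474.75 + 5.84 = 912.23
P = 979.77 / 912.23 × 100 = 107.4038
Fisher = √(L × P) = √(109.9292 × 107.4038) = 108.6592

108.66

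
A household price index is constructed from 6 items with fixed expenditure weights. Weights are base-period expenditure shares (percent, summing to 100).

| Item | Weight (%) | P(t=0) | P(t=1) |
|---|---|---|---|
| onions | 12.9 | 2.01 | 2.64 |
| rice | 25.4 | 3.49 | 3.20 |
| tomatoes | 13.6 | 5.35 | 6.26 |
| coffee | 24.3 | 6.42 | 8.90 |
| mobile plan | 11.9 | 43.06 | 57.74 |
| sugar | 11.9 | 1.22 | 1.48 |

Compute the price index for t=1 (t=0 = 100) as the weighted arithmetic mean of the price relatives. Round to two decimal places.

120.23

onions: 12.9 × (2.64/2.01) = 12.9 × 1.313433 = 16.9433
rice: 25.4 × (3.20/3.49) = 25.4 × 0.916905 = 23.2894
tomatoes: 13.6 × (6.26/5.35) = 13.6 × 1.170093 = 15.9133
coffee: 24.3 × (8.90/6.42) = 24.3 × 1.386293 = 33.6869
mobile plan: 11.9 × (57.74/43.06) = 11.9 × 1.340920 = 15.9569
sugar: 11.9 × (1.48/1.22) = 11.9 × 1.213115 = 14.4361
Index = Σ wᵢ·(p₁ᵢ/p₀ᵢ) = 16.9433 + 23.2894 + 15.9133 + 33.6869 + 15.9569 + 14.4361 = 120.2259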